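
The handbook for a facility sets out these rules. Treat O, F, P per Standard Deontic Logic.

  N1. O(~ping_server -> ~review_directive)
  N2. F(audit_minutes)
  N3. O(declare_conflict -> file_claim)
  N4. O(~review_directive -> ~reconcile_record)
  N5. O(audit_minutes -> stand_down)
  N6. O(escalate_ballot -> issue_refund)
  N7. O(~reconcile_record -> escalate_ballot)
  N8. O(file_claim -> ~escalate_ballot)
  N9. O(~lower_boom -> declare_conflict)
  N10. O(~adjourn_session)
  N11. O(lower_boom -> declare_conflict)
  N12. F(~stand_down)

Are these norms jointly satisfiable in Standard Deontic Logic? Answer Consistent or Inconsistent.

Consistent

Premise 5 is O(audit_minutes -> stand_down); even if O(stand_down) held, inferring O(audit_minutes) would be affirming the consequent — invalid.
So O(audit_minutes) is not derivable, and the apparent clash with O(~audit_minutes) does not arise.
A world satisfying every obligation exists (e.g. adjourn_session=false, audit_minutes=false, declare_conflict=true, escalate_ballot=false, file_claim=true, issue_refund=false, lower_boom=false, ping_server=true, reconcile_record=true, review_directive=true, stand_down=true); no atom is both obligatory and forbidden, so the set is consistent.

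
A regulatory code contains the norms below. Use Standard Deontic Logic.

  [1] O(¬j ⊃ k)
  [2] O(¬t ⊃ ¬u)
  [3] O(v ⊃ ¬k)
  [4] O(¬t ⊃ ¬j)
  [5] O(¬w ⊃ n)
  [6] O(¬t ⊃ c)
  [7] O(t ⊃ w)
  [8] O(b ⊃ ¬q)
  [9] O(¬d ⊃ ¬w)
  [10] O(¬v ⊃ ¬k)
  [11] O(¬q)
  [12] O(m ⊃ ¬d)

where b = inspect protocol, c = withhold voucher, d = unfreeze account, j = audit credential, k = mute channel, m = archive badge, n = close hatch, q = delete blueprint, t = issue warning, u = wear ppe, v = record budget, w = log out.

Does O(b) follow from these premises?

No

Premise 8 is O(b ⊃ ¬q); even if O(¬q) held, inferring O(b) would be affirming the consequent — invalid.
No other premise forces O(b). An ideal world satisfying every premise can still have b false, so O(b) is not derivable.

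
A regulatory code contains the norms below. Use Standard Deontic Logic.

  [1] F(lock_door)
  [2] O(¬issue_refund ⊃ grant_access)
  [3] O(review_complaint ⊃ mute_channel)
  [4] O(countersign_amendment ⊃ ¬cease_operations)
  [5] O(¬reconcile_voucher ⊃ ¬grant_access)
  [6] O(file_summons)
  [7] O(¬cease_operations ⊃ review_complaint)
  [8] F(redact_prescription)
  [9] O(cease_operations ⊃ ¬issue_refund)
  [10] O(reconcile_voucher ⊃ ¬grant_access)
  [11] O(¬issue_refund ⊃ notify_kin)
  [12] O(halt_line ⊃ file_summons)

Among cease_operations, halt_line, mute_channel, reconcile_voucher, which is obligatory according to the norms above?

mute_channel

Premises 10 and 5 cover both cases: O(reconcile_voucher ⊃ ¬grant_access) and O(¬reconcile_voucher ⊃ ¬grant_access). Since reconcile_voucher ∨ ¬reconcile_voucher is a tautology, O(¬grant_access) follows.
Premise 2, O(¬issue_refund ⊃ grant_access), contraposes to O(¬grant_access ⊃ issue_refund); with O(¬grant_access) we get O(issue_refund).
The contrapositive of premise 9 (O(cease_operations ⊃ ¬issue_refund)) is O(issue_refund ⊃ ¬cease_operations), and O(issue_refund) is already established, so O(¬cease_operations).
Applying K to premise 7 (O(¬cease_operations ⊃ review_complaint)) and O(¬cease_operations) yields O(review_complaint).
Applying K to premise 3 (O(review_complaint ⊃ mute_channel)) and O(review_complaint) yields O(mute_channel).
So O(mute_channel) holds — mute_channel is obligatory. None of the other listed options is made obligatory by any chain of premises.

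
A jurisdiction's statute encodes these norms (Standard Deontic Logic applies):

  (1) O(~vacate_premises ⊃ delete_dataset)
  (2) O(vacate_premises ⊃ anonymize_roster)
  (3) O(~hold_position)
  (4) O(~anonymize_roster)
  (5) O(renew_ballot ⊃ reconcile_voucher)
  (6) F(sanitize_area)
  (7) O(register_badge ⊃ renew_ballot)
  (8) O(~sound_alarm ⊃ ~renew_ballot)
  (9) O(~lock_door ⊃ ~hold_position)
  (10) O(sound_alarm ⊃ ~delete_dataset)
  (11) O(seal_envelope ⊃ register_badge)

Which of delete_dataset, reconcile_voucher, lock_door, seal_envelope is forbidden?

From premise 4 we have O(~anonymize_roster).
The contrapositive of premise 2 (O(vacate_premises ⊃ anonymize_roster)) is O(~anonymize_roster ⊃ ~vacate_premises), and O(~anonymize_roster) is already established, so O(~vacate_premises).
Applying K to premise 1 (O(~vacate_premises ⊃ delete_dataset)) and O(~vacate_premises) yields O(delete_dataset).
The contrapositive of premise 10 (O(sound_alarm ⊃ ~delete_dataset)) is O(delete_dataset ⊃ ~sound_alarm), and O(delete_dataset) is already established, so O(~sound_alarm).
With premise 8, O(~sound_alarm ⊃ ~renew_ballot), the K-axiom yields O(~renew_ballot).
Premise 7, O(register_badge ⊃ renew_ballot), contraposes to O(~renew_ballot ⊃ ~register_badge); with O(~renew_ballot) we get O(~register_badge).
The contrapositive of premise 11 (O(seal_envelope ⊃ register_badge)) is O(~register_badge ⊃ ~seal_envelope), and O(~register_badge) is already established, so O(~seal_envelope).
So O(~seal_envelope) holds, i.e. seal_envelope is forbidden. None of the other listed options is forbidden under the premises.

seal_envelope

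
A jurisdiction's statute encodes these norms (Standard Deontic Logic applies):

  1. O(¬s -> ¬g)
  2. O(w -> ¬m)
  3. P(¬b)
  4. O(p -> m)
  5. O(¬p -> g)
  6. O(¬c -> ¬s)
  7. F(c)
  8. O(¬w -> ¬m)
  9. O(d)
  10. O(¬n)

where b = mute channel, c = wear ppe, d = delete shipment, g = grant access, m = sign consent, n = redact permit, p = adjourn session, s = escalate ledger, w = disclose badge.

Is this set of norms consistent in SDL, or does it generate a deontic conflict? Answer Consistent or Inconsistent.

Premises 2 and 8 are O(w -> ¬m) and O(¬w -> ¬m); every ideal world satisfies w or ¬w, so in either case ¬m holds — hence O(¬m).
Premise 4, O(p -> m), contraposes to O(¬m -> ¬p); with O(¬m) we get O(¬p).
With premise 5, O(¬p -> g), the K-axiom yields O(g).
The contrapositive of premise 1 (O(¬s -> ¬g)) is O(g -> s), and O(g) is already established, so O(s).
The contrapositive of premise 6 (O(¬c -> ¬s)) is O(s -> c), and O(s) is already established, so O(c).
However, F(c) at premise 7 amounts to O(¬c).
We now have both O(c) and O(¬c) — c is simultaneously obligatory and forbidden, violating the D-axiom.

Inconsistent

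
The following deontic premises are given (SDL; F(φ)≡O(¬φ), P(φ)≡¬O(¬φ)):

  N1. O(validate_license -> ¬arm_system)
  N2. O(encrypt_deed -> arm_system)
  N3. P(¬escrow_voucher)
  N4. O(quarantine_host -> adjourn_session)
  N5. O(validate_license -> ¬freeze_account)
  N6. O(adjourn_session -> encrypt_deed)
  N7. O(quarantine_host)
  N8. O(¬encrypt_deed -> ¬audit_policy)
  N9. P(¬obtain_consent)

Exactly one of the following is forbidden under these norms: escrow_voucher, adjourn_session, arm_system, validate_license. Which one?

validate_license

Premise 7 gives O(quarantine_host).
Applying K to premise 4 (O(quarantine_host -> adjourn_session)) and O(quarantine_host) yields O(adjourn_session).
Premise 6 is O(adjourn_session -> encrypt_deed); since O(adjourn_session), deontic closure gives O(encrypt_deed).
With premise 2, O(encrypt_deed -> arm_system), the K-axiom yields O(arm_system).
Premise 1, O(validate_license -> ¬arm_system), contraposes to O(arm_system -> ¬validate_license); with O(arm_system) we get O(¬validate_license).
So O(¬validate_license) holds, i.e. validate_license is forbidden. None of the other listed options is forbidden under the premises.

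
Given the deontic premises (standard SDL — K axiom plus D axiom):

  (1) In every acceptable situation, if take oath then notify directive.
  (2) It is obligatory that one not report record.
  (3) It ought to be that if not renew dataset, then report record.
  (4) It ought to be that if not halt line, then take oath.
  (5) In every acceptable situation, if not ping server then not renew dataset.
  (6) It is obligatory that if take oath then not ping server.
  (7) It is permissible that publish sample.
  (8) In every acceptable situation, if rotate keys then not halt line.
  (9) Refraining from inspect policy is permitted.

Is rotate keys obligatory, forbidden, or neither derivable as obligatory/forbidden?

Forbidden

Premise 2 gives O(¬report_record).
Premise 3 is O(¬renew_dataset → report_record); contrapositively O(¬report_record → renew_dataset). Since O(¬report_record) holds, K gives O(renew_dataset).
The contrapositive of premise 5 (O(¬ping_server → ¬renew_dataset)) is O(renew_dataset → ping_server), and O(renew_dataset) is already established, so O(ping_server).
Premise 6, O(take_oath → ¬ping_server), contraposes to O(ping_server → ¬take_oath); with O(ping_server) we get O(¬take_oath).
The contrapositive of premise 4 (O(¬halt_line → take_oath)) is O(¬take_oath → halt_line), and O(¬take_oath) is already established, so O(halt_line).
Premise 8 is O(rotate_keys → ¬halt_line); contrapositively O(halt_line → ¬rotate_keys). Since O(halt_line) holds, K gives O(¬rotate_keys).
Premises 1, 7, 9 do not contribute to this derivation.
Thus O(¬rotate_keys), which is F(rotate_keys): rotate_keys is forbidden.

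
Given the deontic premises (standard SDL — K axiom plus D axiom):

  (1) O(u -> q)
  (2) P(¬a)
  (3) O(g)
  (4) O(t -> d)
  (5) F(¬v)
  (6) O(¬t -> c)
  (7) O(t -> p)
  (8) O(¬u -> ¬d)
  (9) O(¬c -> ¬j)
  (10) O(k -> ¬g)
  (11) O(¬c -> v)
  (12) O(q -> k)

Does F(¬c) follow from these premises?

Premise 3 gives O(g).
Premise 10 is O(k -> ¬g); contrapositively O(g -> ¬k). Since O(g) holds, K gives O(¬k).
Premise 12, O(q -> k), contraposes to O(¬k -> ¬q); with O(¬k) we get O(¬q).
Premise 1 is O(u -> q); contrapositively O(¬q -> ¬u). Since O(¬q) holds, K gives O(¬u).
Applying K to premise 8 (O(¬u -> ¬d)) and O(¬u) yields O(¬d).
Premise 4, O(t -> d), contraposes to O(¬d -> ¬t); with O(¬d) we get O(¬t).
Premise 6 is O(¬t -> c); since O(¬t), deontic closure gives O(c).
Premises 2, 5, 7, 9, 11 do not contribute to this derivation.
So O(c) holds, i.e. F(¬c). The claim follows.

Yes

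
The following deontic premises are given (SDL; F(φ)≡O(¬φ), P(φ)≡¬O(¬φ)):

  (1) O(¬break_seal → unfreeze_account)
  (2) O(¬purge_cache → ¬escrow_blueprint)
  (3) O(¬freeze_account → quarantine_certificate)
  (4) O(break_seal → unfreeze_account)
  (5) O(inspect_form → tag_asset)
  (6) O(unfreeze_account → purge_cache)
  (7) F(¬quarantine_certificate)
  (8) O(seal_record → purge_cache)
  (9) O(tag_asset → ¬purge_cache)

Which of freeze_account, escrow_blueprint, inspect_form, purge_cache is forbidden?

By case analysis on break_seal: premise 4 gives O(break_seal → unfreeze_account) and premise 1 gives O(¬break_seal → unfreeze_account), so O(unfreeze_account) either way.
From O(unfreeze_account) and premise 6, O(unfreeze_account → purge_cache), we obtain O(purge_cache).
Premise 9, O(tag_asset → ¬purge_cache), contraposes to O(purge_cache → ¬tag_asset); with O(purge_cache) we get O(¬tag_asset).
The contrapositive of premise 5 (O(inspect_form → tag_asset)) is O(¬tag_asset → ¬inspect_form), and O(¬tag_asset) is already established, so O(¬inspect_form).
So O(¬inspect_form) holds, i.e. inspect_form is forbidden. None of the other listed options is forbidden under the premises.

inspect_form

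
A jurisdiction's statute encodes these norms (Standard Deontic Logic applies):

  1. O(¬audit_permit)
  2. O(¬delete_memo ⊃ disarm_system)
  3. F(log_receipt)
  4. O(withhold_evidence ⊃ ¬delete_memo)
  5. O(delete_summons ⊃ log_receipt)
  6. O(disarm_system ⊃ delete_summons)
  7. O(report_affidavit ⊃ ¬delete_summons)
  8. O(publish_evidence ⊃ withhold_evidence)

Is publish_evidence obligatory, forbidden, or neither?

Forbidden

Premise 3 is F(log_receipt), i.e. O(¬log_receipt).
Premise 5 is O(delete_summons ⊃ log_receipt); contrapositively O(¬log_receipt ⊃ ¬delete_summons). Since O(¬log_receipt) holds, K gives O(¬delete_summons).
Premise 6 is O(disarm_system ⊃ delete_summons); contrapositively O(¬delete_summons ⊃ ¬disarm_system). Since O(¬delete_summons) holds, K gives O(¬disarm_system).
Premise 2, O(¬delete_memo ⊃ disarm_system), contraposes to O(¬disarm_system ⊃ delete_memo); with O(¬disarm_system) we get O(delete_memo).
The contrapositive of premise 4 (O(withhold_evidence ⊃ ¬delete_memo)) is O(delete_memo ⊃ ¬withhold_evidence), and O(delete_memo) is already established, so O(¬withhold_evidence).
The contrapositive of premise 8 (O(publish_evidence ⊃ withhold_evidence)) is O(¬withhold_evidence ⊃ ¬publish_evidence), and O(¬withhold_evidence) is already established, so O(¬publish_evidence).
Premises 1, 7 do not contribute to this derivation.
Thus O(¬publish_evidence), which is F(publish_evidence): publish_evidence is forbidden.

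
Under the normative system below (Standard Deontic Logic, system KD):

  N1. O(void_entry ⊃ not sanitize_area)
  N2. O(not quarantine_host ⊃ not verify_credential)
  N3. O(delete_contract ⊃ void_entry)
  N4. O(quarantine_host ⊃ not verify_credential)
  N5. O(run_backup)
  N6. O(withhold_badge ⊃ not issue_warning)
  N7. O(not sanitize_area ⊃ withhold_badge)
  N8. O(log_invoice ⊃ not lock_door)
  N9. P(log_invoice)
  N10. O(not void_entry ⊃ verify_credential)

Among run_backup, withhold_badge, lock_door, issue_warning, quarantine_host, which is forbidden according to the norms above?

Premises 2 and 4 cover both cases: O(not quarantine_host ⊃ not verify_credential) and O(quarantine_host ⊃ not verify_credential). Since not quarantine_host ∨ quarantine_host is a tautology, O(not verify_credential) follows.
The contrapositive of premise 10 (O(not void_entry ⊃ verify_credential)) is O(not verify_credential ⊃ void_entry), and O(not verify_credential) is already established, so O(void_entry).
Applying K to premise 1 (O(void_entry ⊃ not sanitize_area)) and O(void_entry) yields O(not sanitize_area).
Applying K to premise 7 (O(not sanitize_area ⊃ withhold_badge)) and O(not sanitize_area) yields O(withhold_badge).
With premise 6, O(withhold_badge ⊃ not issue_warning), the K-axiom yields O(not issue_warning).
So O(not issue_warning) holds, i.e. issue_warning is forbidden. None of the other listed options is forbidden under the premises.

issue_warning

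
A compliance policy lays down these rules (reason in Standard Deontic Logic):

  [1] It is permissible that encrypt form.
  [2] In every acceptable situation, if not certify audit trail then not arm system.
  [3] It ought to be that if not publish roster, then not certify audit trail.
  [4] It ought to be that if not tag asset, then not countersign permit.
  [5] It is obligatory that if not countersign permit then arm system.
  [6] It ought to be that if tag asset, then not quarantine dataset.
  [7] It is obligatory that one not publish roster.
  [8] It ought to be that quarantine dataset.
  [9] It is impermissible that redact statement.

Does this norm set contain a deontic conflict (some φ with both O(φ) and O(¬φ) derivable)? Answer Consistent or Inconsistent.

Premise 8 states O(quarantine_dataset) outright.
The contrapositive of premise 6 (O(tag_asset → ¬quarantine_dataset)) is O(quarantine_dataset → ¬tag_asset), and O(quarantine_dataset) is already established, so O(¬tag_asset).
Premise 4 is O(¬tag_asset → ¬countersign_permit); since O(¬tag_asset), deontic closure gives O(¬countersign_permit).
Premise 5 is O(¬countersign_permit → arm_system); since O(¬countersign_permit), deontic closure gives O(arm_system).
Premise 2 is O(¬certify_audit_trail → ¬arm_system); contrapositively O(arm_system → certify_audit_trail). Since O(arm_system) holds, K gives O(certify_audit_trail).
Premise 3 is O(¬publish_roster → ¬certify_audit_trail); contrapositively O(certify_audit_trail → publish_roster). Since O(certify_audit_trail) holds, K gives O(publish_roster).
However, premise 7 gives O(¬publish_roster).
We now have both O(publish_roster) and O(¬publish_roster) — publish_roster is simultaneously obligatory and forbidden, violating the D-axiom.

Inconsistent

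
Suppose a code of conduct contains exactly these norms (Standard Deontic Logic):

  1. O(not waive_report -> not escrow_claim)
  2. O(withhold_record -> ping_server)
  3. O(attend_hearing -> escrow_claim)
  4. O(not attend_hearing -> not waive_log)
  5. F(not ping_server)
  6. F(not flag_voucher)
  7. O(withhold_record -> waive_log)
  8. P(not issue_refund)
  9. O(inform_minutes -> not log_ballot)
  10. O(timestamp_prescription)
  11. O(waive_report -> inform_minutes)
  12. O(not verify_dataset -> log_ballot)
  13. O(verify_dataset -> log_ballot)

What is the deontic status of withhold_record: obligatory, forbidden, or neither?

By case analysis on not verify_dataset: premise 12 gives O(not verify_dataset -> log_ballot) and premise 13 gives O(verify_dataset -> log_ballot), so O(log_ballot) either way.
Premise 9 is O(inform_minutes -> not log_ballot); contrapositively O(log_ballot -> not inform_minutes). Since O(log_ballot) holds, K gives O(not inform_minutes).
Premise 11 is O(waive_report -> inform_minutes); contrapositively O(not inform_minutes -> not waive_report). Since O(not inform_minutes) holds, K gives O(not waive_report).
Premise 1 is O(not waive_report -> not escrow_claim); since O(not waive_report), deontic closure gives O(not escrow_claim).
The contrapositive of premise 3 (O(attend_hearing -> escrow_claim)) is O(not escrow_claim -> not attend_hearing), and O(not escrow_claim) is already established, so O(not attend_hearing).
Applying K to premise 4 (O(not attend_hearing -> not waive_log)) and O(not attend_hearing) yields O(not waive_log).
Premise 7 is O(withhold_record -> waive_log); contrapositively O(not waive_log -> not withhold_record). Since O(not waive_log) holds, K gives O(not withhold_record).
Premises 2, 5, 6, 8, 10 do not contribute to this derivation.
Thus O(not withhold_record), which is F(withhold_record): withhold_record is forbidden.

Forbidden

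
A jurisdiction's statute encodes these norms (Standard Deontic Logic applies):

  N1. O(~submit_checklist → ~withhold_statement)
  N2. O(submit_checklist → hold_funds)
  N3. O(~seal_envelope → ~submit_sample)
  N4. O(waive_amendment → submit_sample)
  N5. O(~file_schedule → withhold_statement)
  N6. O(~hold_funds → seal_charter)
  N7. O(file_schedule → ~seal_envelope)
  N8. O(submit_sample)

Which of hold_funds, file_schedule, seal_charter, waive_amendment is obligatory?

hold_funds

From premise 8 we have O(submit_sample).
Premise 3 is O(~seal_envelope → ~submit_sample); contrapositively O(submit_sample → seal_envelope). Since O(submit_sample) holds, K gives O(seal_envelope).
The contrapositive of premise 7 (O(file_schedule → ~seal_envelope)) is O(seal_envelope → ~file_schedule), and O(seal_envelope) is already established, so O(~file_schedule).
With premise 5, O(~file_schedule → withhold_statement), the K-axiom yields O(withhold_statement).
Premise 1 is O(~submit_checklist → ~withhold_statement); contrapositively O(withhold_statement → submit_checklist). Since O(withhold_statement) holds, K gives O(submit_checklist).
Premise 2 is O(submit_checklist → hold_funds); since O(submit_checklist), deontic closure gives O(hold_funds).
So O(hold_funds) holds — hold_funds is obligatory. None of the other listed options is made obligatory by any chain of premises.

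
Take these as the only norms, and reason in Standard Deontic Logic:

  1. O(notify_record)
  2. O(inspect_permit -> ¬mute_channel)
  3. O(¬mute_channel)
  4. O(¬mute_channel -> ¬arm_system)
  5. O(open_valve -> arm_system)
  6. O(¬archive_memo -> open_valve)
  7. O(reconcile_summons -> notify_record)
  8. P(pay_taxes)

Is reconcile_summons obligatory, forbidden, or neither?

Premise 7 is O(reconcile_summons -> notify_record); even if O(notify_record) held, inferring O(reconcile_summons) would be affirming the consequent — invalid.
No premise or chain of K-axiom applications forces O(reconcile_summons), and none forces O(¬reconcile_summons). So reconcile_summons is neither obligatory nor forbidden under these norms.

Neither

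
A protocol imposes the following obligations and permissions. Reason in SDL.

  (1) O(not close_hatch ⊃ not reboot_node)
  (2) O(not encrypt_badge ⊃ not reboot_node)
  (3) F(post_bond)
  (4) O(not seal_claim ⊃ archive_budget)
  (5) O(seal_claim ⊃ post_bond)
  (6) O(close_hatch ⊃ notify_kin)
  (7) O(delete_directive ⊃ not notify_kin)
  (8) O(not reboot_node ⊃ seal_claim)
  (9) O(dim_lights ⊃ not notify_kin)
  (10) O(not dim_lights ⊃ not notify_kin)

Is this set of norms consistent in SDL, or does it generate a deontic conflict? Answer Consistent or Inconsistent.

Premises 9 and 10 are O(dim_lights ⊃ not notify_kin) and O(not dim_lights ⊃ not notify_kin); every ideal world satisfies dim_lights or not dim_lights, so in either case not notify_kin holds — hence O(not notify_kin).
The contrapositive of premise 6 (O(close_hatch ⊃ notify_kin)) is O(not notify_kin ⊃ not close_hatch), and O(not notify_kin) is already established, so O(not close_hatch).
From O(not close_hatch) and premise 1, O(not close_hatch ⊃ not reboot_node), we obtain O(not reboot_node).
Applying K to premise 8 (O(not reboot_node ⊃ seal_claim)) and O(not reboot_node) yields O(seal_claim).
With premise 5, O(seal_claim ⊃ post_bond), the K-axiom yields O(post_bond).
Yet premise 3 is F(post_bond), i.e. O(not post_bond).
We now have both O(post_bond) and O(not post_bond) — post_bond is simultaneously obligatory and forbidden, violating the D-axiom.

Inconsistent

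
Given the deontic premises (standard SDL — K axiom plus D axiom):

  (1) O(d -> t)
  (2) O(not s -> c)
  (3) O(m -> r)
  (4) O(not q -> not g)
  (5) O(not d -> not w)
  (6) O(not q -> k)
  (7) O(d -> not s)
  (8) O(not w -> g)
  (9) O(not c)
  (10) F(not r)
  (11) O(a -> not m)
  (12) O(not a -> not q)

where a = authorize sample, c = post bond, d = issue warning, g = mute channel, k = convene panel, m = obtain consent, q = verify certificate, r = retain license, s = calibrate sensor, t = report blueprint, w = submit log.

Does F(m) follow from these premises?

Yes

Premise 9 gives O(not c).
Premise 2, O(not s -> c), contraposes to O(not c -> s); with O(not c) we get O(s).
The contrapositive of premise 7 (O(d -> not s)) is O(s -> not d), and O(s) is already established, so O(not d).
From O(not d) and premise 5, O(not d -> not w), we obtain O(not w).
From O(not w) and premise 8, O(not w -> g), we obtain O(g).
The contrapositive of premise 4 (O(not q -> not g)) is O(g -> q), and O(g) is already established, so O(q).
The contrapositive of premise 12 (O(not a -> not q)) is O(q -> a), and O(q) is already established, so O(a).
Applying K to premise 11 (O(a -> not m)) and O(a) yields O(not m).
Premises 1, 3, 6, 10 do not contribute to this derivation.
So O(not m) holds, i.e. F(m). The claim follows.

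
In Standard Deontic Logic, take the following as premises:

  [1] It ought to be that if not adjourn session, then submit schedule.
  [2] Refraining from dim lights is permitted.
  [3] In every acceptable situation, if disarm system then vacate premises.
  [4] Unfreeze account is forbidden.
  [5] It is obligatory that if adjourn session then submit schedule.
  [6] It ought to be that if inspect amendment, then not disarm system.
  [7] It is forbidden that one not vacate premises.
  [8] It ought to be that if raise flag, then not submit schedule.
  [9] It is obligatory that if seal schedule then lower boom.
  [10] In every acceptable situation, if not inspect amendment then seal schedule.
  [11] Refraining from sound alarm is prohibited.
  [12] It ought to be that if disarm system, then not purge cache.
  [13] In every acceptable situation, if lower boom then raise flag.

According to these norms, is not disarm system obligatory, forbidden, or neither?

Premises 5 and 1 are O(adjourn_session → submit_schedule) and O(¬adjourn_session → submit_schedule); every ideal world satisfies adjourn_session or ¬adjourn_session, so in either case submit_schedule holds — hence O(submit_schedule).
Premise 8 is O(raise_flag → ¬submit_schedule); contrapositively O(submit_schedule → ¬raise_flag). Since O(submit_schedule) holds, K gives O(¬raise_flag).
Premise 13 is O(lower_boom → raise_flag); contrapositively O(¬raise_flag → ¬lower_boom). Since O(¬raise_flag) holds, K gives O(¬lower_boom).
The contrapositive of premise 9 (O(seal_schedule → lower_boom)) is O(¬lower_boom → ¬seal_schedule), and O(¬lower_boom) is already established, so O(¬seal_schedule).
Premise 10 is O(¬inspect_amendment → seal_schedule); contrapositively O(¬seal_schedule → inspect_amendment). Since O(¬seal_schedule) holds, K gives O(inspect_amendment).
Premise 6 is O(inspect_amendment → ¬disarm_system); since O(inspect_amendment), deontic closure gives O(¬disarm_system).
Premises 2, 3, 4, 7, 11, 12 do not contribute to this derivation.
Hence ¬disarm_system is obligatory.

Obligatory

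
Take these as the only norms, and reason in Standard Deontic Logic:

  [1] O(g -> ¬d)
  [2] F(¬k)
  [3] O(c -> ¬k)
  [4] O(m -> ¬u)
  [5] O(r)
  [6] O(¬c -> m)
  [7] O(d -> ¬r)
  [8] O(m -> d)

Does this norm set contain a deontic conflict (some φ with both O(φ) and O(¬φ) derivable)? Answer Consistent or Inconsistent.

Inconsistent

Premise 5 states O(r) outright.
The contrapositive of premise 7 (O(d -> ¬r)) is O(r -> ¬d), and O(r) is already established, so O(¬d).
Premise 8 is O(m -> d); contrapositively O(¬d -> ¬m). Since O(¬d) holds, K gives O(¬m).
Premise 6, O(¬c -> m), contraposes to O(¬m -> c); with O(¬m) we get O(c).
From O(c) and premise 3, O(c -> ¬k), we obtain O(¬k).
Yet premise 2 is F(¬k), i.e. O(k).
We now have both O(¬k) and O(k) — k is simultaneously obligatory and forbidden, violating the D-axiom.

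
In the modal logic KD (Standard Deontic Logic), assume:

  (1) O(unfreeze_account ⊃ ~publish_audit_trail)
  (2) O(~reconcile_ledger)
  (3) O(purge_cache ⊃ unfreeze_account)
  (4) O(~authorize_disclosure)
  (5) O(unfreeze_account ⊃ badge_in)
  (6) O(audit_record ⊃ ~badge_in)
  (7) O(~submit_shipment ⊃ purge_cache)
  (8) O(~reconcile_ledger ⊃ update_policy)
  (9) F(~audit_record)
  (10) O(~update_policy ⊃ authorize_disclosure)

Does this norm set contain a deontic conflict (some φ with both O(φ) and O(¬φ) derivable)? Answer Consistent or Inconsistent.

Consistent

Premise 10 is O(~update_policy ⊃ authorize_disclosure), but O(~update_policy) is not derivable from the premises, so it does not yield O(authorize_disclosure).
So O(authorize_disclosure) is not derivable, and the apparent clash with O(~authorize_disclosure) does not arise.
A world satisfying every obligation exists (e.g. audit_record=true, authorize_disclosure=false, badge_in=false, publish_audit_trail=false, purge_cache=false, reconcile_ledger=false, submit_shipment=true, unfreeze_account=false, update_policy=true); no atom is both obligatory and forbidden, so the set is consistent.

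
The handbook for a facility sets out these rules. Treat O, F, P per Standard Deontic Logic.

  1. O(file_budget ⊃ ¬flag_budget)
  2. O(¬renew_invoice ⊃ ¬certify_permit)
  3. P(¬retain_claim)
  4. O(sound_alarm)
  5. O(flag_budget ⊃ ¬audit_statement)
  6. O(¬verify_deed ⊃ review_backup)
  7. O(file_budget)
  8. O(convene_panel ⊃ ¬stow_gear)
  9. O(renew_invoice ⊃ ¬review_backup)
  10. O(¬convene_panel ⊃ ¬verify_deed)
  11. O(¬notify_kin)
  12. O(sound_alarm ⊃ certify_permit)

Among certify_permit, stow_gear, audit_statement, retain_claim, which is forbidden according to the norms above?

stow_gear

Premise 4 gives O(sound_alarm).
From O(sound_alarm) and premise 12, O(sound_alarm ⊃ certify_permit), we obtain O(certify_permit).
Premise 2, O(¬renew_invoice ⊃ ¬certify_permit), contraposes to O(certify_permit ⊃ renew_invoice); with O(certify_permit) we get O(renew_invoice).
Premise 9 is O(renew_invoice ⊃ ¬review_backup); since O(renew_invoice), deontic closure gives O(¬review_backup).
Premise 6, O(¬verify_deed ⊃ review_backup), contraposes to O(¬review_backup ⊃ verify_deed); with O(¬review_backup) we get O(verify_deed).
Premise 10 is O(¬convene_panel ⊃ ¬verify_deed); contrapositively O(verify_deed ⊃ convene_panel). Since O(verify_deed) holds, K gives O(convene_panel).
With premise 8, O(convene_panel ⊃ ¬stow_gear), the K-axiom yields O(¬stow_gear).
So O(¬stow_gear) holds, i.e. stow_gear is forbidden. None of the other listed options is forbidden under the premises.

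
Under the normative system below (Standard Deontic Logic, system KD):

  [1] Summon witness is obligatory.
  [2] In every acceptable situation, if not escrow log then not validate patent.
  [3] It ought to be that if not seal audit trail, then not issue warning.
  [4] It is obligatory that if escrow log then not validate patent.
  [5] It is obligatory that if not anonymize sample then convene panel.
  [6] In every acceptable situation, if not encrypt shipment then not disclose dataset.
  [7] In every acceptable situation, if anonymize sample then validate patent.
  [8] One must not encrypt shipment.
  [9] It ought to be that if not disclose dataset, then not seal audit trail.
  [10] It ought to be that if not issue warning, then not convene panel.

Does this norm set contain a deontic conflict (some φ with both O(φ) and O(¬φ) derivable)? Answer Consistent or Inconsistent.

Inconsistent

By case analysis on ¬escrow_log: premise 2 gives O(¬escrow_log → ¬validate_patent) and premise 4 gives O(escrow_log → ¬validate_patent), so O(¬validate_patent) either way.
Premise 7, O(anonymize_sample → validate_patent), contraposes to O(¬validate_patent → ¬anonymize_sample); with O(¬validate_patent) we get O(¬anonymize_sample).
From O(¬anonymize_sample) and premise 5, O(¬anonymize_sample → convene_panel), we obtain O(convene_panel).
The contrapositive of premise 10 (O(¬issue_warning → ¬convene_panel)) is O(convene_panel → issue_warning), and O(convene_panel) is already established, so O(issue_warning).
Premise 3 is O(¬seal_audit_trail → ¬issue_warning); contrapositively O(issue_warning → seal_audit_trail). Since O(issue_warning) holds, K gives O(seal_audit_trail).
Premise 9 is O(¬disclose_dataset → ¬seal_audit_trail); contrapositively O(seal_audit_trail → disclose_dataset). Since O(seal_audit_trail) holds, K gives O(disclose_dataset).
Premise 6, O(¬encrypt_shipment → ¬disclose_dataset), contraposes to O(disclose_dataset → encrypt_shipment); with O(disclose_dataset) we get O(encrypt_shipment).
But premise 8, F(encrypt_shipment), means O(¬encrypt_shipment).
We now have both O(encrypt_shipment) and O(¬encrypt_shipment) — encrypt_shipment is simultaneously obligatory and forbidden, violating the D-axiom.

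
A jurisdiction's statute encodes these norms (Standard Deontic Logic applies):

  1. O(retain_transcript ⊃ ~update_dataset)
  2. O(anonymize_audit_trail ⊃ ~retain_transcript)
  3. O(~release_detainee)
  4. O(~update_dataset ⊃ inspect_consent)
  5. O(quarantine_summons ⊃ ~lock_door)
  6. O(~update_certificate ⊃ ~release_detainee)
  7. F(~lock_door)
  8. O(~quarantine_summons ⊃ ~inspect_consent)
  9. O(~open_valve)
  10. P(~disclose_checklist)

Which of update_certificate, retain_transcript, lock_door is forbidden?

retain_transcript

Premise 7, F(~lock_door), is equivalent to O(lock_door).
The contrapositive of premise 5 (O(quarantine_summons ⊃ ~lock_door)) is O(lock_door ⊃ ~quarantine_summons), and O(lock_door) is already established, so O(~quarantine_summons).
With premise 8, O(~quarantine_summons ⊃ ~inspect_consent), the K-axiom yields O(~inspect_consent).
The contrapositive of premise 4 (O(~update_dataset ⊃ inspect_consent)) is O(~inspect_consent ⊃ update_dataset), and O(~inspect_consent) is already established, so O(update_dataset).
Premise 1, O(retain_transcript ⊃ ~update_dataset), contraposes to O(update_dataset ⊃ ~retain_transcript); with O(update_dataset) we get O(~retain_transcript).
So O(~retain_transcript) holds, i.e. retain_transcript is forbidden. None of the other listed options is forbidden under the premises.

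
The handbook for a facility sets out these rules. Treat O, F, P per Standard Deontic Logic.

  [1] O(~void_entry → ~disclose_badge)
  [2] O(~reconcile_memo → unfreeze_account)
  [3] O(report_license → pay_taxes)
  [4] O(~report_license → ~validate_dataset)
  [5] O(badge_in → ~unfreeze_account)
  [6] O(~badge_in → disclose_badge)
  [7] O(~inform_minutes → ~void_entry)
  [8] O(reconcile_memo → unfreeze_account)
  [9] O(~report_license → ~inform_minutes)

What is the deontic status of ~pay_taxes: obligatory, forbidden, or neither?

Premises 8 and 2 are O(reconcile_memo → unfreeze_account) and O(~reconcile_memo → unfreeze_account); every ideal world satisfies reconcile_memo or ~reconcile_memo, so in either case unfreeze_account holds — hence O(unfreeze_account).
Premise 5 is O(badge_in → ~unfreeze_account); contrapositively O(unfreeze_account → ~badge_in). Since O(unfreeze_account) holds, K gives O(~badge_in).
From O(~badge_in) and premise 6, O(~badge_in → disclose_badge), we obtain O(disclose_badge).
Premise 1 is O(~void_entry → ~disclose_badge); contrapositively O(disclose_badge → void_entry). Since O(disclose_badge) holds, K gives O(void_entry).
Premise 7 is O(~inform_minutes → ~void_entry); contrapositively O(void_entry → inform_minutes). Since O(void_entry) holds, K gives O(inform_minutes).
The contrapositive of premise 9 (O(~report_license → ~inform_minutes)) is O(inform_minutes → report_license), and O(inform_minutes) is already established, so O(report_license).
Premise 3 is O(report_license → pay_taxes); since O(report_license), deontic closure gives O(pay_taxes).
Premise 4 does not contribute to this derivation.
Thus O(pay_taxes), which is F(~pay_taxes): ~pay_taxes is forbidden.

Forbidden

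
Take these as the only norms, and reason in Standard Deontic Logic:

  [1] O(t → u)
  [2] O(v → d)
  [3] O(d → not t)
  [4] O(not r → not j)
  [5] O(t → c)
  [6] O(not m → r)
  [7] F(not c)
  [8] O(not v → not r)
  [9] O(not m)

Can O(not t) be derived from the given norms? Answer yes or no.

From premise 9 we have O(not m).
With premise 6, O(not m → r), the K-axiom yields O(r).
Premise 8, O(not v → not r), contraposes to O(r → v); with O(r) we get O(v).
With premise 2, O(v → d), the K-axiom yields O(d).
From O(d) and premise 3, O(d → not t), we obtain O(not t).
Premises 1, 4, 5, 7 do not contribute to this derivation.
So O(not t) follows.

Yes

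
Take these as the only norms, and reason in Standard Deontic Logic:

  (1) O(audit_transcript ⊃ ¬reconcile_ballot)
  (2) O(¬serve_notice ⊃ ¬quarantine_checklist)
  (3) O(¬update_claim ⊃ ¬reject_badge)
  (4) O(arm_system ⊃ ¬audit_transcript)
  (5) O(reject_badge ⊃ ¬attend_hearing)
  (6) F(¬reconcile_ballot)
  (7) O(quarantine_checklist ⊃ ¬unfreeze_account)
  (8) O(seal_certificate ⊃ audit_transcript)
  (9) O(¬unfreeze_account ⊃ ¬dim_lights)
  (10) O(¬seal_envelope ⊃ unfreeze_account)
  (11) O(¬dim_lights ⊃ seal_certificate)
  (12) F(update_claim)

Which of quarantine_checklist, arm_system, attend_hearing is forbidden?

quarantine_checklist

F(¬reconcile_ballot) at premise 6 means O(reconcile_ballot).
Premise 1 is O(audit_transcript ⊃ ¬reconcile_ballot); contrapositively O(reconcile_ballot ⊃ ¬audit_transcript). Since O(reconcile_ballot) holds, K gives O(¬audit_transcript).
Premise 8 is O(seal_certificate ⊃ audit_transcript); contrapositively O(¬audit_transcript ⊃ ¬seal_certificate). Since O(¬audit_transcript) holds, K gives O(¬seal_certificate).
Premise 11 is O(¬dim_lights ⊃ seal_certificate); contrapositively O(¬seal_certificate ⊃ dim_lights). Since O(¬seal_certificate) holds, K gives O(dim_lights).
Premise 9 is O(¬unfreeze_account ⊃ ¬dim_lights); contrapositively O(dim_lights ⊃ unfreeze_account). Since O(dim_lights) holds, K gives O(unfreeze_account).
The contrapositive of premise 7 (O(quarantine_checklist ⊃ ¬unfreeze_account)) is O(unfreeze_account ⊃ ¬quarantine_checklist), and O(unfreeze_account) is already established, so O(¬quarantine_checklist).
So O(¬quarantine_checklist) holds, i.e. quarantine_checklist is forbidden. None of the other listed options is forbidden under the premises.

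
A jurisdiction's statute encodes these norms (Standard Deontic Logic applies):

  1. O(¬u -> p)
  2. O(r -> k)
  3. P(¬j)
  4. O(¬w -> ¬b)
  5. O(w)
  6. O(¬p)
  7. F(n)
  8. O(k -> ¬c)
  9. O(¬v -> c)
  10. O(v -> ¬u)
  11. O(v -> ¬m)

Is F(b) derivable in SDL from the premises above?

No

Premise 4 is O(¬w -> ¬b), but O(¬w) is not derivable from the premises, so it does not yield O(¬b).
No other premise forces O(¬b). An ideal world satisfying every premise can still have b true, so F(b) is not derivable.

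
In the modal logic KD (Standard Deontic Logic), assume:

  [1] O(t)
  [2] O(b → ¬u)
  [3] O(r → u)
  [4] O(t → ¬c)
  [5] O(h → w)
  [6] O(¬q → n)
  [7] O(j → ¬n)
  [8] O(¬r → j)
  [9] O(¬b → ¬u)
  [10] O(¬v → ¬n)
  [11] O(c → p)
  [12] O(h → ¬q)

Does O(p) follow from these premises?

Premise 11 is O(c → p), but O(c) is not derivable from the premises, so it does not yield O(p).
No other premise forces O(p). An ideal world satisfying every premise can still have p false, so O(p) is not derivable.

No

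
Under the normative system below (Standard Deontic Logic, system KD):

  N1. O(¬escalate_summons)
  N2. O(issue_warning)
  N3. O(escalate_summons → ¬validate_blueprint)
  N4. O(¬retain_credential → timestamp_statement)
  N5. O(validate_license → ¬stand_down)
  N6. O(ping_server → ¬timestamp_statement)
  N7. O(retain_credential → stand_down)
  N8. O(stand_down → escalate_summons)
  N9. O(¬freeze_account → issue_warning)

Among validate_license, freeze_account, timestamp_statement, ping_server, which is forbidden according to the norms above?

From premise 1 we have O(¬escalate_summons).
The contrapositive of premise 8 (O(stand_down → escalate_summons)) is O(¬escalate_summons → ¬stand_down), and O(¬escalate_summons) is already established, so O(¬stand_down).
Premise 7 is O(retain_credential → stand_down); contrapositively O(¬stand_down → ¬retain_credential). Since O(¬stand_down) holds, K gives O(¬retain_credential).
From O(¬retain_credential) and premise 4, O(¬retain_credential → timestamp_statement), we obtain O(timestamp_statement).
Premise 6, O(ping_server → ¬timestamp_statement), contraposes to O(timestamp_statement → ¬ping_server); with O(timestamp_statement) we get O(¬ping_server).
So O(¬ping_server) holds, i.e. ping_server is forbidden. None of the other listed options is forbidden under the premises.

ping_server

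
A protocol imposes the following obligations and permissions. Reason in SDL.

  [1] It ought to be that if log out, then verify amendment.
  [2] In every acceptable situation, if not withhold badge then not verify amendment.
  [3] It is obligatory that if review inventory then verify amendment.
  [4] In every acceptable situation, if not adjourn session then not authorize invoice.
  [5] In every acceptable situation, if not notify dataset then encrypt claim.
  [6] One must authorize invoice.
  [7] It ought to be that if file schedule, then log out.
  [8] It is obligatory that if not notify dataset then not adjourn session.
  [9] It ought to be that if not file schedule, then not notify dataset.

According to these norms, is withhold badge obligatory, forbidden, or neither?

Obligatory

Premise 6 states O(authorize_invoice) outright.
Premise 4 is O(¬adjourn_session → ¬authorize_invoice); contrapositively O(authorize_invoice → adjourn_session). Since O(authorize_invoice) holds, K gives O(adjourn_session).
Premise 8 is O(¬notify_dataset → ¬adjourn_session); contrapositively O(adjourn_session → notify_dataset). Since O(adjourn_session) holds, K gives O(notify_dataset).
Premise 9 is O(¬file_schedule → ¬notify_dataset); contrapositively O(notify_dataset → file_schedule). Since O(notify_dataset) holds, K gives O(file_schedule).
Premise 7 is O(file_schedule → log_out); since O(file_schedule), deontic closure gives O(log_out).
With premise 1, O(log_out → verify_amendment), the K-axiom yields O(verify_amendment).
Premise 2, O(¬withhold_badge → ¬verify_amendment), contraposes to O(verify_amendment → withhold_badge); with O(verify_amendment) we get O(withhold_badge).
Premises 3, 5 do not contribute to this derivation.
Hence withhold_badge is obligatory.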